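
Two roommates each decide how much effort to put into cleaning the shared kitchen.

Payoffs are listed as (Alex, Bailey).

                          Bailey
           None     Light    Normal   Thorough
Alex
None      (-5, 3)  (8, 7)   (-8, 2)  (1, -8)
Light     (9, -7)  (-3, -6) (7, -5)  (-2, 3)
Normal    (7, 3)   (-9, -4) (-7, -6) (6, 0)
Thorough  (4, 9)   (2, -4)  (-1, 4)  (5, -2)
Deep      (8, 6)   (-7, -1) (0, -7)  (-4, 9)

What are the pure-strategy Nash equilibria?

Alex against None: payoffs -5, 9, 7, 4, 8 → best response Light.
Alex against Light: payoffs 8, -3, -9, 2, -7 → best response None.
Alex against Normal: payoffs -8, 7, -7, -1, 0 → best response Light.
Alex against Thorough: payoffs 1, -2, 6, 5, -4 → best response Normal.
Bailey against None: payoffs 3, 7, 2, -8 → best response Light.
Bailey against Light: payoffs -7, -6, -5, 3 → best response Thorough.
Bailey against Normal: payoffs 3, -4, -6, 0 → best response None.
Bailey against Thorough: payoffs 9, -4, 4, -2 → best response None.
Bailey against Deep: payoffs 6, -1, -7, 9 → best response Thorough.
Mutual best responses: (None, Light).

The unique pure-strategy Nash equilibrium is (None, Light).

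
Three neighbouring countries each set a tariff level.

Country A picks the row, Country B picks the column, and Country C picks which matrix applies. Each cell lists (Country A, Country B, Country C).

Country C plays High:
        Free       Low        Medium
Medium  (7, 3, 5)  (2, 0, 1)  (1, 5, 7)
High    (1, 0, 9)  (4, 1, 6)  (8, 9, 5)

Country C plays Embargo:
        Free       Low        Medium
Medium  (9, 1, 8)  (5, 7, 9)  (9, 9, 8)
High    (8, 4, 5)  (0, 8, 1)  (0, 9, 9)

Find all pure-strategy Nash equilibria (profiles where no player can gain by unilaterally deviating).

Country A against (Free, High): payoffs 7, 1 → best response Medium.
Country A against (Free, Embargo): payoffs 9, 8 → best response Medium.
Country A against (Low, High): payoffs 2, 4 → best response High.
Country A against (Low, Embargo): payoffs 5, 0 → best response Medium.
Country A against (Medium, High): payoffs 1, 8 → best response High.
Country A against (Medium, Embargo): payoffs 9, 0 → best response Medium.
Country B against (Medium, High): payoffs 3, 0, 5 → best response Medium.
Country B against (Medium, Embargo): payoffs 1, 7, 9 → best response Medium.
Country B against (High, High): payoffs 0, 1, 9 → best response Medium.
Country B against (High, Embargo): payoffs 4, 8, 9 → best response Medium.
Country C against (Medium, Free): payoffs 5, 8 → best response Embargo.
Country C against (Medium, Low): payoffs 1, 9 → best response Embargo.
Country C against (Medium, Medium): payoffs 7, 8 → best response Embargo.
Country C against (High, Free): payoffs 9, 5 → best response High.
Country C against (High, Low): payoffs 6, 1 → best response High.
Country C against (High, Medium): payoffs 5, 9 → best response Embargo.
Mutual best responses: (Medium, Medium, Embargo).

Pure NE: (Medium, Medium, Embargo)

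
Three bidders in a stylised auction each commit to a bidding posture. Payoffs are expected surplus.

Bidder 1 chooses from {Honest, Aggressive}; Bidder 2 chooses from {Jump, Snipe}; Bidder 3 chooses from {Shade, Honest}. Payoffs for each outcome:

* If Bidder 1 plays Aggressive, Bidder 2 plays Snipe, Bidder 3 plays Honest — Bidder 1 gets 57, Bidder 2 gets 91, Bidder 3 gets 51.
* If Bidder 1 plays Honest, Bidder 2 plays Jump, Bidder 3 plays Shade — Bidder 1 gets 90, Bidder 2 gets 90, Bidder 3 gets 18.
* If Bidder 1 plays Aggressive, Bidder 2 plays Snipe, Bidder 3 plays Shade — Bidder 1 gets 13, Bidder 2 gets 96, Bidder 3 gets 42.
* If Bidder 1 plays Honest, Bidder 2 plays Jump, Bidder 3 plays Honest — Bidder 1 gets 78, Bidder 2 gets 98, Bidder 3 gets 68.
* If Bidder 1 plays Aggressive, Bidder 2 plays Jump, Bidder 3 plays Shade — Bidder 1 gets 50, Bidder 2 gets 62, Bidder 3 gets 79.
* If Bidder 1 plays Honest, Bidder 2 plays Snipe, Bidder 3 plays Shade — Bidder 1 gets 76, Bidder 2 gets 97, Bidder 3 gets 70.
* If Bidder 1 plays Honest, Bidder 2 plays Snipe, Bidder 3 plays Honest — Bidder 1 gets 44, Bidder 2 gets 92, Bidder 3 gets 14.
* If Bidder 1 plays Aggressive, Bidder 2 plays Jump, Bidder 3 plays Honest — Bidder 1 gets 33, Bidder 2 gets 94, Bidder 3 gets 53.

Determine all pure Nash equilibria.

(Honest, Jump, Honest), (Honest, Snipe, Shade)

For each strategy profile, look for a profitable unilateral deviation.
(Honest, Jump, Shade): Bidder 2 can switch to Snipe (90 → 97). Not NE.
(Honest, Jump, Honest): Bidder 1 gets 78, best alternative 33; Bidder 2 gets 98, best alternative 92; Bidder 3 gets 68, best alternative 18. No profitable deviation — NE.
(Honest, Snipe, Shade): Bidder 1 gets 76, best alternative 13; Bidder 2 gets 97, best alternative 90; Bidder 3 gets 70, best alternative 14. No profitable deviation — NE.
(Honest, Snipe, Honest): Bidder 1 can switch to Aggressive (44 → 57). Not NE.
(Aggressive, Jump, Shade): Bidder 1 can switch to Honest (50 → 90). Not NE.
(Aggressive, Jump, Honest): Bidder 1 can switch to Honest (33 → 78). Not NE.
(Aggressive, Snipe, Shade): Bidder 1 can switch to Honest (13 → 76). Not NE.
(Aggressive, Snipe, Honest): Bidder 2 can switch to Jump (91 → 94). Not NE.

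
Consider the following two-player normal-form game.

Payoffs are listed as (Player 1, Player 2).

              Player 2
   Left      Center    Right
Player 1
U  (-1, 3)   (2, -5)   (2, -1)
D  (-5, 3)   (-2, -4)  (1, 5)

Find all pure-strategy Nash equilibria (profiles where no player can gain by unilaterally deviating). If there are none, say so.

(U, Left)

Mark each player's best response to every combination of opponents' strategies; a profile where every player is best-responding is a pure Nash equilibrium.
Player 1 against Left: payoffs -1, -5 → best response U.
Player 1 against Center: payoffs 2, -2 → best response U.
Player 1 against Right: payoffs 2, 1 → best response U.
Player 2 against U: payoffs 3, -5, -1 → best response Left.
Player 2 against D: payoffs 3, -4, 5 → best response Right.
Mutual best responses: (U, Left).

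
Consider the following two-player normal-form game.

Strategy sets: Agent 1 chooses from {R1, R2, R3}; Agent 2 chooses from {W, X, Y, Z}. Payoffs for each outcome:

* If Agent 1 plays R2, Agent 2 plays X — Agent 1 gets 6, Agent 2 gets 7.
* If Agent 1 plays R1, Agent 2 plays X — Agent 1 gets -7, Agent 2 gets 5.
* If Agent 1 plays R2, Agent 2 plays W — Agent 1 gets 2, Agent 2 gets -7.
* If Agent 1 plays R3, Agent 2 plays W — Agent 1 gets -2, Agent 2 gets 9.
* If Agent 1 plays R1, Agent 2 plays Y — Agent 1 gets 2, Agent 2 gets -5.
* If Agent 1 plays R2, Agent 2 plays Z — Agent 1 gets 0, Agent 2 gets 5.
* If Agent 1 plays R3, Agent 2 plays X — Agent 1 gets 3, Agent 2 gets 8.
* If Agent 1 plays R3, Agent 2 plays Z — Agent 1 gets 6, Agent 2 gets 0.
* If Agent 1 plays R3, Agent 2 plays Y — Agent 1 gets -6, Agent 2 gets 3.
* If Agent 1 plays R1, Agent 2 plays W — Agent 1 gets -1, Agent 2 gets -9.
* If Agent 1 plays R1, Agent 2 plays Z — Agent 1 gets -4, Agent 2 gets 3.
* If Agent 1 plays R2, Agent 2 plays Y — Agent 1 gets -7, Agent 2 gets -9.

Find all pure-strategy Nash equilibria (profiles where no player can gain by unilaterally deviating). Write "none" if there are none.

The unique pure-strategy Nash equilibrium is (R2, X).

Check each profile: it is a Nash equilibrium iff no player can strictly gain by switching unilaterally.
(R1, W): Agent 1 can switch to R2 (-1 → 2). Not NE.
(R1, X): Agent 1 can switch to R2 (-7 → 6). Not NE.
(R1, Y): Agent 2 can switch to X (-5 → 5). Not NE.
(R1, Z): Agent 1 can switch to R2 (-4 → 0). Not NE.
(R2, W): Agent 2 can switch to X (-7 → 7). Not NE.
(R2, X): Agent 1 gets 6, best alternative 3; Agent 2 gets 7, best alternative 5. No profitable deviation — NE.
(R2, Y): Agent 1 can switch to R1 (-7 → 2). Not NE.
(R2, Z): Agent 1 can switch to R3 (0 → 6). Not NE.
(R3, W): Agent 1 can switch to R1 (-2 → -1). Not NE.
(R3, X): Agent 1 can switch to R2 (3 → 6). Not NE.
(R3, Y): Agent 1 can switch to R1 (-6 → 2). Not NE.
(The remaining 1 profile has a profitable deviation by the same check.)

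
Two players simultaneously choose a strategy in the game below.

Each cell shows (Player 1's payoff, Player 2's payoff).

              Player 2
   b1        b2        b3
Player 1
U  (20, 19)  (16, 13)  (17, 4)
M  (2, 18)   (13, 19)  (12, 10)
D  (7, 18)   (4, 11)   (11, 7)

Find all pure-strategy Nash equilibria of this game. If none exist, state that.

(U, b1)

(U, b1): Player 1 gets 20, best alternative 7; Player 2 gets 19, best alternative 13. No profitable deviation — NE.
(U, b2): Player 2 can switch to b1 (13 → 19). Not NE.
(U, b3): Player 2 can switch to b1 (4 → 19). Not NE.
(M, b1): Player 1 can switch to U (2 → 20). Not NE.
(M, b2): Player 1 can switch to U (13 → 16). Not NE.
(M, b3): Player 1 can switch to U (12 → 17). Not NE.
(D, b1): Player 1 can switch to U (7 → 20). Not NE.
(D, b2): Player 1 can switch to U (4 → 16). Not NE.
(D, b3): Player 1 can switch to U (11 → 17). Not NE.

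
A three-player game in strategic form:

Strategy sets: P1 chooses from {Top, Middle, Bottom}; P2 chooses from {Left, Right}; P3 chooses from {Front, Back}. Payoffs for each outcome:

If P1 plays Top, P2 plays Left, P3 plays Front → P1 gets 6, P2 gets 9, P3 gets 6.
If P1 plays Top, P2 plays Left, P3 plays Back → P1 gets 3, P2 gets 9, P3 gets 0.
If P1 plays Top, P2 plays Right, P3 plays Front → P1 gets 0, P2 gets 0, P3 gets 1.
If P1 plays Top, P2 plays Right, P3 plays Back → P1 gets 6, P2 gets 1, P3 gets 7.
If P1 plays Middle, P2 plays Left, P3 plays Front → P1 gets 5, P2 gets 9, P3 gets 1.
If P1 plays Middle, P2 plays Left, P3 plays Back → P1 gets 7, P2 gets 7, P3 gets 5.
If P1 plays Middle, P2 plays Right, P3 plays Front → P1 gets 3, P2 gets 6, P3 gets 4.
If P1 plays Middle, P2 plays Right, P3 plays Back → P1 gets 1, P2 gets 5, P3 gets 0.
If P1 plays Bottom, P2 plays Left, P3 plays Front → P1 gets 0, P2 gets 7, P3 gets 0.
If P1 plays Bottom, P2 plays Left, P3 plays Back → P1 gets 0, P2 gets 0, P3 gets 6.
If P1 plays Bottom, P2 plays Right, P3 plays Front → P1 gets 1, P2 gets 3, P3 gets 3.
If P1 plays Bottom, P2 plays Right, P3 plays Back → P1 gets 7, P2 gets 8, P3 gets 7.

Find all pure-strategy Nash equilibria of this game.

(Top, Left, Front); (Middle, Left, Back); (Bottom, Right, Back)

For each strategy profile, look for a profitable unilateral deviation.
(Top, Left, Front): P1 gets 6, best alternative 5; P2 gets 9, best alternative 0; P3 gets 6, best alternative 0. No profitable deviation — NE.
(Top, Left, Back): P1 can switch to Middle (3 → 7). Not NE.
(Top, Right, Front): P1 can switch to Middle (0 → 3). Not NE.
(Top, Right, Back): P1 can switch to Bottom (6 → 7). Not NE.
(Middle, Left, Front): P1 can switch to Top (5 → 6). Not NE.
(Middle, Left, Back): P1 gets 7, best alternative 3; P2 gets 7, best alternative 5; P3 gets 5, best alternative 1. No profitable deviation — NE.
(Middle, Right, Front): P2 can switch to Left (6 → 9). Not NE.
(Middle, Right, Back): P1 can switch to Top (1 → 6). Not NE.
(Bottom, Left, Front): P1 can switch to Top (0 → 6). Not NE.
(Bottom, Left, Back): P1 can switch to Top (0 → 3). Not NE.
(Bottom, Right, Front): P1 can switch to Middle (1 → 3). Not NE.
(Bottom, Right, Back): P1 gets 7, best alternative 6; P2 gets 8, best alternative 0; P3 gets 7, best alternative 3. No profitable deviation — NE.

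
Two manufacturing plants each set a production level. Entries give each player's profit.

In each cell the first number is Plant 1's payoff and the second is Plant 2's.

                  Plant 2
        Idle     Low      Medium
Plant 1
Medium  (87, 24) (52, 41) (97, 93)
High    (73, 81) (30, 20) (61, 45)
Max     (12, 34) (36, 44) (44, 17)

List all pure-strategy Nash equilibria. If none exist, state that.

Pure NE: (Medium, Medium)

Mark each player's best response to every combination of opponents' strategies; a profile where every player is best-responding is a pure Nash equilibrium.
Plant 1 against Idle: payoffs 87, 73, 12 → best response Medium.
Plant 1 against Low: payoffs 52, 30, 36 → best response Medium.
Plant 1 against Medium: payoffs 97, 61, 44 → best response Medium.
Plant 2 against Medium: payoffs 24, 41, 93 → best response Medium.
Plant 2 against High: payoffs 81, 20, 45 → best response Idle.
Plant 2 against Max: payoffs 34, 44, 17 → best response Low.
Mutual best responses: (Medium, Medium).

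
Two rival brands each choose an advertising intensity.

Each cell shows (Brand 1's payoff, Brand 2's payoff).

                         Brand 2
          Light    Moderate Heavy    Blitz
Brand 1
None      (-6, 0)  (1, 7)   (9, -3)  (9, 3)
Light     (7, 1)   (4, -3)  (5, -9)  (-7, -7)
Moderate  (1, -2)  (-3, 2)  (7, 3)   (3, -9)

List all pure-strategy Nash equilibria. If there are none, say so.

(Light, Light)

Brand 1 against Light: payoffs -6, 7, 1 → best response Light.
Brand 1 against Moderate: payoffs 1, 4, -3 → best response Light.
Brand 1 against Heavy: payoffs 9, 5, 7 → best response None.
Brand 1 against Blitz: payoffs 9, -7, 3 → best response None.
Brand 2 against None: payoffs 0, 7, -3, 3 → best response Moderate.
Brand 2 against Light: payoffs 1, -3, -9, -7 → best response Light.
Brand 2 against Moderate: payoffs -2, 2, 3, -9 → best response Heavy.
Mutual best responses: (Light, Light).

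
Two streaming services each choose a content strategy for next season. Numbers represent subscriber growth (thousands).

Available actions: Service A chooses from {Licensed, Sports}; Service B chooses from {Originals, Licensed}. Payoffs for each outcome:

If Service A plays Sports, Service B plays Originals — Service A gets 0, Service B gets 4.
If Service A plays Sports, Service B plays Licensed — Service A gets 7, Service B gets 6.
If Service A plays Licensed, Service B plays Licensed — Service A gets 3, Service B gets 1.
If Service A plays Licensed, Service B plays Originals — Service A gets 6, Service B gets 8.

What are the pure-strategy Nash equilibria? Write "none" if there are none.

(Licensed, Originals): Service A gets 6, best alternative 0; Service B gets 8, best alternative 1. No profitable deviation — NE.
(Licensed, Licensed): Service A can switch to Sports (3 → 7). Not NE.
(Sports, Originals): Service A can switch to Licensed (0 → 6). Not NE.
(Sports, Licensed): Service A gets 7, best alternative 3; Service B gets 6, best alternative 4. No profitable deviation — NE.

(Licensed, Originals), (Sports, Licensed)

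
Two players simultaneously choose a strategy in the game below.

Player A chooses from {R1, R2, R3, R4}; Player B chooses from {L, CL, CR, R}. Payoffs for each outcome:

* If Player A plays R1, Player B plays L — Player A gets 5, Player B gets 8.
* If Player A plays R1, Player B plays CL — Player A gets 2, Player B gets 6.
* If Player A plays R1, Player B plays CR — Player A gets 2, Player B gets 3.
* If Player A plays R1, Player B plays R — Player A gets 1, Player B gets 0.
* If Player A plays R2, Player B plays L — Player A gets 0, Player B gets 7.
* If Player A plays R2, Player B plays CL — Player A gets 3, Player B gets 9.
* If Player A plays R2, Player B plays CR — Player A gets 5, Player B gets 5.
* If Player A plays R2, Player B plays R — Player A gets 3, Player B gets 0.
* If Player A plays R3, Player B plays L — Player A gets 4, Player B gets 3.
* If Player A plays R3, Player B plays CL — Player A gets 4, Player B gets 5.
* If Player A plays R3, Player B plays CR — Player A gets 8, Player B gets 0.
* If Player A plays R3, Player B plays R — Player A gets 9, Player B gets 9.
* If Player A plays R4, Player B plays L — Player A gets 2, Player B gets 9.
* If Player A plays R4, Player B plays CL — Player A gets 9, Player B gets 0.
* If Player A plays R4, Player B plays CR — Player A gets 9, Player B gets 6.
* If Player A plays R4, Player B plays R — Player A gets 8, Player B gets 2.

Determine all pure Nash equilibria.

(R1, L) and (R3, R)

For each player, find the best response to each opponent profile; mutual best responses are the pure NE.
Player A against L: payoffs 5, 0, 4, 2 → best response R1.
Player A against CL: payoffs 2, 3, 4, 9 → best response R4.
Player A against CR: payoffs 2, 5, 8, 9 → best response R4.
Player A against R: payoffs 1, 3, 9, 8 → best response R3.
Player B against R1: payoffs 8, 6, 3, 0 → best response L.
Player B against R2: payoffs 7, 9, 5, 0 → best response CL.
Player B against R3: payoffs 3, 5, 0, 9 → best response R.
Player B against R4: payoffs 9, 0, 6, 2 → best response L.
Mutual best responses: (R1, L); (R3, R).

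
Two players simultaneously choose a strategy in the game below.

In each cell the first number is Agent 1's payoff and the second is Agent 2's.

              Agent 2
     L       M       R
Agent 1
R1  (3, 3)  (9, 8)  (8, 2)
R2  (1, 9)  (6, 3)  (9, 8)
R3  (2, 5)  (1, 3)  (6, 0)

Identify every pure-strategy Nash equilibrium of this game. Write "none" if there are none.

(R1, L): Agent 2 can switch to M (3 → 8). Not NE.
(R1, M): Agent 1 gets 9, best alternative 6; Agent 2 gets 8, best alternative 3. No profitable deviation — NE.
(R1, R): Agent 1 can switch to R2 (8 → 9). Not NE.
(R2, L): Agent 1 can switch to R1 (1 → 3). Not NE.
(R2, M): Agent 1 can switch to R1 (6 → 9). Not NE.
(R2, R): Agent 2 can switch to L (8 → 9). Not NE.
(R3, L): Agent 1 can switch to R1 (2 → 3). Not NE.
(The remaining 2 profiles each have a profitable deviation by the same check.)

Pure NE: (R1, M)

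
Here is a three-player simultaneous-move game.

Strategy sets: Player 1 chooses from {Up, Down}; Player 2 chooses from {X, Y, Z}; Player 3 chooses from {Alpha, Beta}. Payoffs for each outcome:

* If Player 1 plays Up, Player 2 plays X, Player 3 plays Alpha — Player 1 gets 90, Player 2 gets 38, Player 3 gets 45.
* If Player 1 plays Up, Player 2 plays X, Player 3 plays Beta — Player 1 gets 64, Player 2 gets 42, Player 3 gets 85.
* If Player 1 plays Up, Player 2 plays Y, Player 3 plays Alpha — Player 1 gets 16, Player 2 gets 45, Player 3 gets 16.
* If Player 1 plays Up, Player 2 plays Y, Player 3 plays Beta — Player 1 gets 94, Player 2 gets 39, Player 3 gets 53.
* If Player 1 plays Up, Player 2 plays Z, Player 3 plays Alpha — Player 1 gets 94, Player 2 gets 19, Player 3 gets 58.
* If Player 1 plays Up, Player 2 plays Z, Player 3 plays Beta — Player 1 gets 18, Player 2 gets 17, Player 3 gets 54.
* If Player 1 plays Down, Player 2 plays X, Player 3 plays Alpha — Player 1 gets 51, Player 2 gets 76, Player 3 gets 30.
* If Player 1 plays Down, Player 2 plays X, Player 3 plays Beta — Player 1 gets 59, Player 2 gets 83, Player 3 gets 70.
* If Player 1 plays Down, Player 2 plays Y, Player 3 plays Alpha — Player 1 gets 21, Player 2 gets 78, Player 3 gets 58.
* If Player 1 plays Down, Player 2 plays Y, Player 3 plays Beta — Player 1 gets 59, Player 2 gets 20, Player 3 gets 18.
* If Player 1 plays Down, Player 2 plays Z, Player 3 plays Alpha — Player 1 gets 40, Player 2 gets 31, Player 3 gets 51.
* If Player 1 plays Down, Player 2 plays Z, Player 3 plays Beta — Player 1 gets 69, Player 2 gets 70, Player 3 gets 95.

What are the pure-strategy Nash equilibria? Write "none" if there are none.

Player 1 against (X, Alpha): payoffs 90, 51 → best response Up.
Player 1 against (X, Beta): payoffs 64, 59 → best response Up.
Player 1 against (Y, Alpha): payoffs 16, 21 → best response Down.
Player 1 against (Y, Beta): payoffs 94, 59 → best response Up.
Player 1 against (Z, Alpha): payoffs 94, 40 → best response Up.
Player 1 against (Z, Beta): payoffs 18, 69 → best response Down.
Player 2 against (Up, Alpha): payoffs 38, 45, 19 → best response Y.
Player 2 against (Up, Beta): payoffs 42, 39, 17 → best response X.
Player 2 against (Down, Alpha): payoffs 76, 78, 31 → best response Y.
Player 2 against (Down, Beta): payoffs 83, 20, 70 → best response X.
Player 3 against (Up, X): payoffs 45, 85 → best response Beta.
Player 3 against (Up, Y): payoffs 16, 53 → best response Beta.
Player 3 against (Up, Z): payoffs 58, 54 → best response Alpha.
Player 3 against (Down, X): payoffs 30, 70 → best response Beta.
Player 3 against (Down, Y): payoffs 58, 18 → best response Alpha.
Player 3 against (Down, Z): payoffs 51, 95 → best response Beta.
Mutual best responses: (Up, X, Beta); (Down, Y, Alpha).

Pure-strategy Nash equilibria: (Up, X, Beta), (Down, Y, Alpha)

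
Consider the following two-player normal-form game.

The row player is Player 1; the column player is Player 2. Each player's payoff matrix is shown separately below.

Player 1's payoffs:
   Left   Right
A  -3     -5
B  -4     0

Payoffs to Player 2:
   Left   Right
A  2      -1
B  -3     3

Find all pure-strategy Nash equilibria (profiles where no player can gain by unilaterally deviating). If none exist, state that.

Pure-strategy Nash equilibria: (A, Left); (B, Right)

Player 1 against Left: payoffs -3, -4 → best response A.
Player 1 against Right: payoffs -5, 0 → best response B.
Player 2 against A: payoffs 2, -1 → best response Left.
Player 2 against B: payoffs -3, 3 → best response Right.
Mutual best responses: (A, Left); (B, Right).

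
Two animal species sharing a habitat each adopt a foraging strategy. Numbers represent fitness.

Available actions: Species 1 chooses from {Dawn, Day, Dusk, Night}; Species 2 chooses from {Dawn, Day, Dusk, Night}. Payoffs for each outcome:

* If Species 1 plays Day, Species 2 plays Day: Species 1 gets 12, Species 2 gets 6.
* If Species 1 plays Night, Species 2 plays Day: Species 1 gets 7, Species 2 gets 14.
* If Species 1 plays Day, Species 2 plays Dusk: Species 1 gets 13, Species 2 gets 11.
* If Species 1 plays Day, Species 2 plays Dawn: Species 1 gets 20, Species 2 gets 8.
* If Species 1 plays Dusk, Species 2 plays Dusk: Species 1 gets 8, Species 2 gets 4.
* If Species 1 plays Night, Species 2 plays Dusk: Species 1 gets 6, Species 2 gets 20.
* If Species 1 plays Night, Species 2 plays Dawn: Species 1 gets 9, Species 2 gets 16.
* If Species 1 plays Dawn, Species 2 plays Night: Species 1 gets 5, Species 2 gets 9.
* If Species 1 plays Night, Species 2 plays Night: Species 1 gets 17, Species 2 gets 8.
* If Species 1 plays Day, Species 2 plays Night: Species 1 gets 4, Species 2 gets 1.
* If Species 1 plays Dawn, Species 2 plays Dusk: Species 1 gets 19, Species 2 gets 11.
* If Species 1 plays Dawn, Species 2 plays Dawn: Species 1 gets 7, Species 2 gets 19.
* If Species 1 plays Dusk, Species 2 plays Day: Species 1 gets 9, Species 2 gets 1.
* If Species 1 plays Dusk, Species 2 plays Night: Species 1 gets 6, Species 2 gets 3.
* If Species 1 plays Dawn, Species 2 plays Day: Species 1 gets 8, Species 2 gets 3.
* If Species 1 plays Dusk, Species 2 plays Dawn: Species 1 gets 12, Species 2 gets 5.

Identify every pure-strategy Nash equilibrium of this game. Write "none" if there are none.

This game has no pure Nash equilibrium.

Check each profile: it is a Nash equilibrium iff no player can strictly gain by switching unilaterally.
(Dawn, Dawn): Species 1 can switch to Day (7 → 20). Not NE.
(Dawn, Day): Species 1 can switch to Day (8 → 12). Not NE.
(Dawn, Dusk): Species 2 can switch to Dawn (11 → 19). Not NE.
(Dawn, Night): Species 1 can switch to Dusk (5 → 6). Not NE.
(Day, Dawn): Species 2 can switch to Dusk (8 → 11). Not NE.
(Day, Day): Species 2 can switch to Dawn (6 → 8). Not NE.
(Day, Dusk): Species 1 can switch to Dawn (13 → 19). Not NE.
(Day, Night): Species 1 can switch to Dawn (4 → 5). Not NE.
(The remaining 8 profiles each have a profitable deviation by the same check.)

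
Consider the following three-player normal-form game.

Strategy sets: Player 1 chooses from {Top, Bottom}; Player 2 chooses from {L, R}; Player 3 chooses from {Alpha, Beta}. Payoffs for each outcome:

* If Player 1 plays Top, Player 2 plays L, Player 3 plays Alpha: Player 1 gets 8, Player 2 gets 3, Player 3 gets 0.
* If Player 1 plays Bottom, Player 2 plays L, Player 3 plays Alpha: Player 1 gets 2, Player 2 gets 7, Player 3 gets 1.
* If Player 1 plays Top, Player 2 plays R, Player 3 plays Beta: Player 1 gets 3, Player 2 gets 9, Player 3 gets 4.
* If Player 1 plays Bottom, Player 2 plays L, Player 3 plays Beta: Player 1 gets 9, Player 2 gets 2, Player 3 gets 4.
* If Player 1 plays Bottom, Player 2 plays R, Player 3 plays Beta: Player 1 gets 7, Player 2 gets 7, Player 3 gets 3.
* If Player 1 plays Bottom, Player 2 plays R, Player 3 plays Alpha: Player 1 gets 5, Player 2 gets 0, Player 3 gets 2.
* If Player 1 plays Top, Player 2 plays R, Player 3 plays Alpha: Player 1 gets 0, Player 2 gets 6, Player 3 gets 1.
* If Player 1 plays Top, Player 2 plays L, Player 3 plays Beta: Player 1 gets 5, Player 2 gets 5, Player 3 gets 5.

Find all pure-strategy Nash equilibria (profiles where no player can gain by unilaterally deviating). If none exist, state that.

Player 1 against (L, Alpha): payoffs 8, 2 → best response Top.
Player 1 against (L, Beta): payoffs 5, 9 → best response Bottom.
Player 1 against (R, Alpha): payoffs 0, 5 → best response Bottom.
Player 1 against (R, Beta): payoffs 3, 7 → best response Bottom.
Player 2 against (Top, Alpha): payoffs 3, 6 → best response R.
Player 2 against (Top, Beta): payoffs 5, 9 → best response R.
Player 2 against (Bottom, Alpha): payoffs 7, 0 → best response L.
Player 2 against (Bottom, Beta): payoffs 2, 7 → best response R.
Player 3 against (Top, L): payoffs 0, 5 → best response Beta.
Player 3 against (Top, R): payoffs 1, 4 → best response Beta.
Player 3 against (Bottom, L): payoffs 1, 4 → best response Beta.
Player 3 against (Bottom, R): payoffs 2, 3 → best response Beta.
Mutual best responses: (Bottom, R, Beta).

(Bottom, R, Beta)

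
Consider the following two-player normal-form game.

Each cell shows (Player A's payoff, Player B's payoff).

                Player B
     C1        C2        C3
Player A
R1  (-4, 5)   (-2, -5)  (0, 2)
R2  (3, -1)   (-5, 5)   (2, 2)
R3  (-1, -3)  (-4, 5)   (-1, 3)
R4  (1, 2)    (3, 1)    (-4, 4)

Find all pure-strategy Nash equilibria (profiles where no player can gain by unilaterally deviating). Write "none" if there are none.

(R1, C1): Player A can switch to R2 (-4 → 3). Not NE.
(R1, C2): Player A can switch to R4 (-2 → 3). Not NE.
(R1, C3): Player A can switch to R2 (0 → 2). Not NE.
(R2, C1): Player B can switch to C2 (-1 → 5). Not NE.
(R2, C2): Player A can switch to R1 (-5 → -2). Not NE.
(R2, C3): Player B can switch to C2 (2 → 5). Not NE.
(R3, C1): Player A can switch to R2 (-1 → 3). Not NE.
(R3, C2): Player A can switch to R1 (-4 → -2). Not NE.
(The remaining 4 profiles each have a profitable deviation by the same check.)

No pure-strategy Nash equilibrium.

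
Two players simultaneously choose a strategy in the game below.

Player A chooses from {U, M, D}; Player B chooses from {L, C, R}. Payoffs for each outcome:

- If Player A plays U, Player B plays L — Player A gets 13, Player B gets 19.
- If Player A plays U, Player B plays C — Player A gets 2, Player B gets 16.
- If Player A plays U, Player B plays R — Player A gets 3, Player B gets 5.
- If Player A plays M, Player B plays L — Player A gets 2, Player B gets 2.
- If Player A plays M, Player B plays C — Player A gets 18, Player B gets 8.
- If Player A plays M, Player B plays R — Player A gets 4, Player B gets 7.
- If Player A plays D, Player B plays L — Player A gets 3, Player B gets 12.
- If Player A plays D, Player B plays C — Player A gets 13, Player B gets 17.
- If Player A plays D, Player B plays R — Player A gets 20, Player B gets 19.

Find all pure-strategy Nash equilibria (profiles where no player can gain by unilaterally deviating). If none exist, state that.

(U, L) and (M, C) and (D, R)

(U, L): Player A gets 13, best alternative 3; Player B gets 19, best alternative 16. No profitable deviation — NE.
(U, C): Player A can switch to M (2 → 18). Not NE.
(U, R): Player A can switch to M (3 → 4). Not NE.
(M, L): Player A can switch to U (2 → 13). Not NE.
(M, C): Player A gets 18, best alternative 13; Player B gets 8, best alternative 7. No profitable deviation — NE.
(M, R): Player A can switch to D (4 → 20). Not NE.
(D, L): Player A can switch to U (3 → 13). Not NE.
(D, C): Player A can switch to M (13 → 18). Not NE.
(D, R): Player A gets 20, best alternative 4; Player B gets 19, best alternative 17. No profitable deviation — NE.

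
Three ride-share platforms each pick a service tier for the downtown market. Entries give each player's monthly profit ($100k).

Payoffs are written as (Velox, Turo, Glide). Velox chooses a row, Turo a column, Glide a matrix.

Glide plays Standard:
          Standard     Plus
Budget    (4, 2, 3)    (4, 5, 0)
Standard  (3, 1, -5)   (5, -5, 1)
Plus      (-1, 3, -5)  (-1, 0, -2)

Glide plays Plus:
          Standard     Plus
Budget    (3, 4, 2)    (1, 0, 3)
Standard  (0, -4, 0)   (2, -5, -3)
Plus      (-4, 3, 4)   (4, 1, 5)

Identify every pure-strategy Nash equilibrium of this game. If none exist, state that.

For each player, find the best response to each opponent profile; mutual best responses are the pure NE.
Velox against (Standard, Standard): payoffs 4, 3, -1 → best response Budget.
Velox against (Standard, Plus): payoffs 3, 0, -4 → best response Budget.
Velox against (Plus, Standard): payoffs 4, 5, -1 → best response Standard.
Velox against (Plus, Plus): payoffs 1, 2, 4 → best response Plus.
Turo against (Budget, Standard): payoffs 2, 5 → best response Plus.
Turo against (Budget, Plus): payoffs 4, 0 → best response Standard.
Turo against (Standard, Standard): payoffs 1, -5 → best response Standard.
Turo against (Standard, Plus): payoffs -4, -5 → best response Standard.
Turo against (Plus, Standard): payoffs 3, 0 → best response Standard.
Turo against (Plus, Plus): payoffs 3, 1 → best response Standard.
Glide against (Budget, Standard): payoffs 3, 2 → best response Standard.
Glide against (Budget, Plus): payoffs 0, 3 → best response Plus.
Glide against (Standard, Standard): payoffs -5, 0 → best response Plus.
Glide against (Standard, Plus): payoffs 1, -3 → best response Standard.
Glide against (Plus, Standard): payoffs -5, 4 → best response Plus.
Glide against (Plus, Plus): payoffs -2, 5 → best response Plus.
No profile is a mutual best response for all players.

There is no pure-strategy Nash equilibrium.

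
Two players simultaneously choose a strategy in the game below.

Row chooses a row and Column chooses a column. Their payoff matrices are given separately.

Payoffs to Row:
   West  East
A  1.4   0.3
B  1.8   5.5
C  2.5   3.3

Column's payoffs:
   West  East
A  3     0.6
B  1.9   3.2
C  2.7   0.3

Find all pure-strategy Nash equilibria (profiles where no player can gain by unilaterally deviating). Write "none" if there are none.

(B, East); (C, West)

Row against West: payoffs 1.4, 1.8, 2.5 → best response C.
Row against East: payoffs 0.3, 5.5, 3.3 → best response B.
Column against A: payoffs 3, 0.6 → best response West.
Column against B: payoffs 1.9, 3.2 → best response East.
Column against C: payoffs 2.7, 0.3 → best response West.
Mutual best responses: (B, East); (C, West).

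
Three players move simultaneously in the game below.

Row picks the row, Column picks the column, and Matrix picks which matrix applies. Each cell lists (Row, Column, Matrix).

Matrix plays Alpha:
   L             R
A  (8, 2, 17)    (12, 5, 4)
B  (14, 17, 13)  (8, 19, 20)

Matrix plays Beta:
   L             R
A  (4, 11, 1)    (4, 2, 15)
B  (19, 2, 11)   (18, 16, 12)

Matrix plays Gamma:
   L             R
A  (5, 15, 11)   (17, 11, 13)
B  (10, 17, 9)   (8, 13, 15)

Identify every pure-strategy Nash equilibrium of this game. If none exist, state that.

(A, L, Alpha): Row can switch to B (8 → 14). Not NE.
(A, L, Beta): Row can switch to B (4 → 19). Not NE.
(A, L, Gamma): Row can switch to B (5 → 10). Not NE.
(A, R, Alpha): Matrix can switch to Beta (4 → 15). Not NE.
(A, R, Beta): Row can switch to B (4 → 18). Not NE.
(A, R, Gamma): Column can switch to L (11 → 15). Not NE.
(B, L, Alpha): Column can switch to R (17 → 19). Not NE.
(B, L, Beta): Column can switch to R (2 → 16). Not NE.
(B, L, Gamma): Matrix can switch to Alpha (9 → 13). Not NE.
(B, R, Alpha): Row can switch to A (8 → 12). Not NE.
(The remaining 2 profiles each have a profitable deviation by the same check.)

This game has no pure Nash equilibrium.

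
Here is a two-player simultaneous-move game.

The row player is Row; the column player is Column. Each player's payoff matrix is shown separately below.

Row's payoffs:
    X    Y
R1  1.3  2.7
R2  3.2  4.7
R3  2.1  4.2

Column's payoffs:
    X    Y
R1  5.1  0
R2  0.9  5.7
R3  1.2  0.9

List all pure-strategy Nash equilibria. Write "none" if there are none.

Row against X: payoffs 1.3, 3.2, 2.1 → best response R2.
Row against Y: payoffs 2.7, 4.7, 4.2 → best response R2.
Column against R1: payoffs 5.1, 0 → best response X.
Column against R2: payoffs 0.9, 5.7 → best response Y.
Column against R3: payoffs 1.2, 0.9 → best response X.
Mutual best responses: (R2, Y).

The unique pure-strategy Nash equilibrium is (R2, Y).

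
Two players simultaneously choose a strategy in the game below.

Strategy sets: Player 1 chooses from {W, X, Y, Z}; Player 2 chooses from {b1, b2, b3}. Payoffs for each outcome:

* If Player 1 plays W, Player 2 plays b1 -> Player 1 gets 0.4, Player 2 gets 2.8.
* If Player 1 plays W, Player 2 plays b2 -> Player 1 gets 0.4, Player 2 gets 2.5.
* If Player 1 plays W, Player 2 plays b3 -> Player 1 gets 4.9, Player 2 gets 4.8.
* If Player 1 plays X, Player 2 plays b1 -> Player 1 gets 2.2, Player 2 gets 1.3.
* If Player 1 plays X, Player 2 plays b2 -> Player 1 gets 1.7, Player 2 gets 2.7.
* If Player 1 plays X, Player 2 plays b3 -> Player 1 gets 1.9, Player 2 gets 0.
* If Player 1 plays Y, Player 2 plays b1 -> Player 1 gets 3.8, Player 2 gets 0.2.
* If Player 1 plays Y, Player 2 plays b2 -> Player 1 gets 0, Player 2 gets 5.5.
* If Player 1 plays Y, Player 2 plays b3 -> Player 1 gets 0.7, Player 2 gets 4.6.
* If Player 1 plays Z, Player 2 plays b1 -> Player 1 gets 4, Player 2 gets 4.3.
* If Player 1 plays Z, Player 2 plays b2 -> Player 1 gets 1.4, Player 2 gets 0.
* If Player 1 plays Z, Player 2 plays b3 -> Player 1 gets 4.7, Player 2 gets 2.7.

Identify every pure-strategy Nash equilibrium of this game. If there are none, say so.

Pure-strategy Nash equilibria: (W, b3) and (X, b2) and (Z, b1)

Player 1 against b1: payoffs 0.4, 2.2, 3.8, 4 → best response Z.
Player 1 against b2: payoffs 0.4, 1.7, 0, 1.4 → best response X.
Player 1 against b3: payoffs 4.9, 1.9, 0.7, 4.7 → best response W.
Player 2 against W: payoffs 2.8, 2.5, 4.8 → best response b3.
Player 2 against X: payoffs 1.3, 2.7, 0 → best response b2.
Player 2 against Y: payoffs 0.2, 5.5, 4.6 → best response b2.
Player 2 against Z: payoffs 4.3, 0, 2.7 → best response b1.
Mutual best responses: (W, b3); (X, b2); (Z, b1).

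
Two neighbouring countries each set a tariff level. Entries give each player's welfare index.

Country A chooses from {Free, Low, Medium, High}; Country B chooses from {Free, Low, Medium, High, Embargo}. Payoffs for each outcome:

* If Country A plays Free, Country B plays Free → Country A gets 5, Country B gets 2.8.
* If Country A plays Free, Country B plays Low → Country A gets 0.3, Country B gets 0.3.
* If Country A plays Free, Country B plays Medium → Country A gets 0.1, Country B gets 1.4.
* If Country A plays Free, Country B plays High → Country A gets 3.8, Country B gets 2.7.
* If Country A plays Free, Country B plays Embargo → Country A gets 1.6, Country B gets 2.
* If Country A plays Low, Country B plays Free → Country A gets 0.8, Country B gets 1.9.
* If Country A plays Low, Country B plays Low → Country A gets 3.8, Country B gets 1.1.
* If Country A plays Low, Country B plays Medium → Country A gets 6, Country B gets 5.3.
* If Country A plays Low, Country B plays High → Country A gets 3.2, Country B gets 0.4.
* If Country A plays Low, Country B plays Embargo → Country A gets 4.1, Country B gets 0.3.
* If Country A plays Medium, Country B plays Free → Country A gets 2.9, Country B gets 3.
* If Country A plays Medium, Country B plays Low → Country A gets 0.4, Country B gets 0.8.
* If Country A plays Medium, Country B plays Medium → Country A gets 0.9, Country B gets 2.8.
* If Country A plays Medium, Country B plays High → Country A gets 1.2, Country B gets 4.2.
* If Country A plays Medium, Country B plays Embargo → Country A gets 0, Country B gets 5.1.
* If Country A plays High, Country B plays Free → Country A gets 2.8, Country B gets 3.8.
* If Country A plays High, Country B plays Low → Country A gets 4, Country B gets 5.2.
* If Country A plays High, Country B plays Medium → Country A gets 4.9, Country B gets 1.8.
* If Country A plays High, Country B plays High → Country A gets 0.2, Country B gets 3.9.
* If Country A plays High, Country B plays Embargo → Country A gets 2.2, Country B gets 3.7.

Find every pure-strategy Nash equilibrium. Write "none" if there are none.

Country A against Free: payoffs 5, 0.8, 2.9, 2.8 → best response Free.
Country A against Low: payoffs 0.3, 3.8, 0.4, 4 → best response High.
Country A against Medium: payoffs 0.1, 6, 0.9, 4.9 → best response Low.
Country A against High: payoffs 3.8, 3.2, 1.2, 0.2 → best response Free.
Country A against Embargo: payoffs 1.6, 4.1, 0, 2.2 → best response Low.
Country B against Free: payoffs 2.8, 0.3, 1.4, 2.7, 2 → best response Free.
Country B against Low: payoffs 1.9, 1.1, 5.3, 0.4, 0.3 → best response Medium.
Country B against Medium: payoffs 3, 0.8, 2.8, 4.2, 5.1 → best response Embargo.
Country B against High: payoffs 3.8, 5.2, 1.8, 3.9, 3.7 → best response Low.
Mutual best responses: (Free, Free); (Low, Medium); (High, Low).

The pure Nash equilibria are (Free, Free) and (Low, Medium) and (High, Low).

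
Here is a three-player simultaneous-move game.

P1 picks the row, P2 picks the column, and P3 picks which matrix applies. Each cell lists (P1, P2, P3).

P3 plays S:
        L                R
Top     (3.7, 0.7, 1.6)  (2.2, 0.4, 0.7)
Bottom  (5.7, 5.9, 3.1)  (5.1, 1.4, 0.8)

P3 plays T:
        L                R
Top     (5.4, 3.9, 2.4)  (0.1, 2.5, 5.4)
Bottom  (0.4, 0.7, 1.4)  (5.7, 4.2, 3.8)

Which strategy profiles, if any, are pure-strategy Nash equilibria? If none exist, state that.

(Top, L, S): P1 can switch to Bottom (3.7 → 5.7). Not NE.
(Top, L, T): P1 gets 5.4, best alternative 0.4; P2 gets 3.9, best alternative 2.5; P3 gets 2.4, best alternative 1.6. No profitable deviation — NE.
(Top, R, S): P1 can switch to Bottom (2.2 → 5.1). Not NE.
(Top, R, T): P1 can switch to Bottom (0.1 → 5.7). Not NE.
(Bottom, L, S): P1 gets 5.7, best alternative 3.7; P2 gets 5.9, best alternative 1.4; P3 gets 3.1, best alternative 1.4. No profitable deviation — NE.
(Bottom, L, T): P1 can switch to Top (0.4 → 5.4). Not NE.
(Bottom, R, S): P2 can switch to L (1.4 → 5.9). Not NE.
(Bottom, R, T): P1 gets 5.7, best alternative 0.1; P2 gets 4.2, best alternative 0.7; P3 gets 3.8, best alternative 0.8. No profitable deviation — NE.

The pure Nash equilibria are (Top, L, T) and (Bottom, L, S) and (Bottom, R, T).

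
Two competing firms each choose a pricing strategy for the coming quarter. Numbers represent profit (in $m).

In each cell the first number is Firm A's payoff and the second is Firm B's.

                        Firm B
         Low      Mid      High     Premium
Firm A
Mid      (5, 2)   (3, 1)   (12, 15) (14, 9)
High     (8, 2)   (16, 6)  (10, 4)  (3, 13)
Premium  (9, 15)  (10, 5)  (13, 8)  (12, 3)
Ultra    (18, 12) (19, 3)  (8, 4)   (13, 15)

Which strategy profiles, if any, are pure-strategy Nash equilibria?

(Mid, Low): Firm A can switch to High (5 → 8). Not NE.
(Mid, Mid): Firm A can switch to High (3 → 16). Not NE.
(Mid, High): Firm A can switch to Premium (12 → 13). Not NE.
(Mid, Premium): Firm B can switch to High (9 → 15). Not NE.
(High, Low): Firm A can switch to Premium (8 → 9). Not NE.
(High, Mid): Firm A can switch to Ultra (16 → 19). Not NE.
(The remaining 10 profiles each have a profitable deviation by the same check.)

none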